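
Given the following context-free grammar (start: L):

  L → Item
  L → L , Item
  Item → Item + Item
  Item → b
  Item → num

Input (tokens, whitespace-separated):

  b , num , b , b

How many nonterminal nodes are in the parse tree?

8

[L [L [L [L [Item b]] , [Item num]] , [Item b]] , [Item b]]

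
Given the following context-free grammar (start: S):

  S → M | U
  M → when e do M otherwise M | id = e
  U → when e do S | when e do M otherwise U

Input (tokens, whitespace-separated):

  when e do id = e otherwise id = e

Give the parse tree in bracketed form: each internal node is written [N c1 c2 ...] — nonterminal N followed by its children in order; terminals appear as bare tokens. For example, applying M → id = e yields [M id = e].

[S [M when e do [M id = e] otherwise [M id = e]]]

S
M
when e do M otherwise M
when e do id = e otherwise M
when e do id = e otherwise id = e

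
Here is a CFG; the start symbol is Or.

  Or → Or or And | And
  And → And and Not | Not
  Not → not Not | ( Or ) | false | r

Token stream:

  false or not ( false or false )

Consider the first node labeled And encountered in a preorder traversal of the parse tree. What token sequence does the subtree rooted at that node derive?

[Or [Or [And [Not false]]] or [And [Not not [Not ( [Or [Or [And [Not false]]] or [And [Not false]]] )]]]]

false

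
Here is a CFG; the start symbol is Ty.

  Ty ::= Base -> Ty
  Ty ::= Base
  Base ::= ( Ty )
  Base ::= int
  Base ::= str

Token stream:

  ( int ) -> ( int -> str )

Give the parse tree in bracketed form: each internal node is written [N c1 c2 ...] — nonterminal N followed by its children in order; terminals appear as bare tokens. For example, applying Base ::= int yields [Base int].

Ty
Base -> Ty
( Ty ) -> Ty
( Base ) -> Ty
( int ) -> Ty
( int ) -> Base
( int ) -> ( Ty )
( int ) -> ( Base -> Ty )
( int ) -> ( int -> Ty )
( int ) -> ( int -> Base )
( int ) -> ( int -> str )

[Ty [Base ( [Ty [Base int]] )] -> [Ty [Base ( [Ty [Base int] -> [Ty [Base str]]] )]]]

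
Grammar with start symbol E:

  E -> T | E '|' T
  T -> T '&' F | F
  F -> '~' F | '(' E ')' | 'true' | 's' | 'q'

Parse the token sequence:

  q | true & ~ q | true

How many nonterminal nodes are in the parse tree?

12

[E [E [E [T [F q]]] | [T [T [F true]] & [F ~ [F q]]]] | [T [F true]]]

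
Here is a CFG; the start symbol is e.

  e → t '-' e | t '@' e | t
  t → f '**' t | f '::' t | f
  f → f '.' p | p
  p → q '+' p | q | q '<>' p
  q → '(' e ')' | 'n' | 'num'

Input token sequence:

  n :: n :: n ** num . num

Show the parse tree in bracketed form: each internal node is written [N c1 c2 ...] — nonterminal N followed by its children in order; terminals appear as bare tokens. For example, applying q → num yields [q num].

e
t
f :: t
p :: t
q :: t
n :: t
n :: f :: t
n :: p :: t
n :: q :: t
n :: n :: t
n :: n :: f ** t
n :: n :: p ** t
n :: n :: q ** t
n :: n :: n ** t
n :: n :: n ** f
n :: n :: n ** f . p
n :: n :: n ** p . p
n :: n :: n ** q . p
n :: n :: n ** num . p
n :: n :: n ** num . q
n :: n :: n ** num . num

[e [t [f [p [q n]]] :: [t [f [p [q n]]] :: [t [f [p [q n]]] ** [t [f [f [p [q num]]] . [p [q num]]]]]]]]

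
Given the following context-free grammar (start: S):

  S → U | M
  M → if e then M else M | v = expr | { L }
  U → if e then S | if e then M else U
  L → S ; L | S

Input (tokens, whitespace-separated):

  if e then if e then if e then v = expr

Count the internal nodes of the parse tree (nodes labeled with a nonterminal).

[S [U if e then [S [U if e then [S [U if e then [S [M v = expr]]]]]]]]

8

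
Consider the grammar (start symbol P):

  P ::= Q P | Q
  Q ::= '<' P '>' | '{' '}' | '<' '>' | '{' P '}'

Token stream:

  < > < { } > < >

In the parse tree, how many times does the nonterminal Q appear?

[P [Q < >] [P [Q < [P [Q { }]] >] [P [Q < >]]]]

4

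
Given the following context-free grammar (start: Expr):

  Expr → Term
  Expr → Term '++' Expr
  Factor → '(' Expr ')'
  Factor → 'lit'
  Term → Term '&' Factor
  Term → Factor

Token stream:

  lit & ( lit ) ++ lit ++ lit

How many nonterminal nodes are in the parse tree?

[Expr [Term [Term [Factor lit]] & [Factor ( [Expr [Term [Factor lit]]] )]] ++ [Expr [Term [Factor lit]] ++ [Expr [Term [Factor lit]]]]]

14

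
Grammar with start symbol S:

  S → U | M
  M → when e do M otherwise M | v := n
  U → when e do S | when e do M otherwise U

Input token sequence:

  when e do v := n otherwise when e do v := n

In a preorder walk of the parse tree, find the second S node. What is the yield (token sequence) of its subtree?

[S [U when e do [M v := n] otherwise [U when e do [S [M v := n]]]]]

v := n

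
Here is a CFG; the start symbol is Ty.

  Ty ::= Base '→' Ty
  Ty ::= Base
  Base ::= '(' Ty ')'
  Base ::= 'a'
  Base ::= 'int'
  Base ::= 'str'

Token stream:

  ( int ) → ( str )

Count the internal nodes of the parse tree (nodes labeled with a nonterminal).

8

[Ty [Base ( [Ty [Base int]] )] → [Ty [Base ( [Ty [Base str]] )]]]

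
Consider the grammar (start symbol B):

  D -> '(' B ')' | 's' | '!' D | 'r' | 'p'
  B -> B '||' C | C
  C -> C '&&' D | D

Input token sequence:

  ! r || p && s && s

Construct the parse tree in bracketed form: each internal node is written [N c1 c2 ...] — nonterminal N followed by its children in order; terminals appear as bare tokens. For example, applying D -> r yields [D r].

B
B || C
C || C
D || C
! D || C
! r || C
! r || C && D
! r || C && D && D
! r || D && D && D
! r || p && D && D
! r || p && s && D
! r || p && s && s

[B [B [C [D ! [D r]]]] || [C [C [C [D p]] && [D s]] && [D s]]]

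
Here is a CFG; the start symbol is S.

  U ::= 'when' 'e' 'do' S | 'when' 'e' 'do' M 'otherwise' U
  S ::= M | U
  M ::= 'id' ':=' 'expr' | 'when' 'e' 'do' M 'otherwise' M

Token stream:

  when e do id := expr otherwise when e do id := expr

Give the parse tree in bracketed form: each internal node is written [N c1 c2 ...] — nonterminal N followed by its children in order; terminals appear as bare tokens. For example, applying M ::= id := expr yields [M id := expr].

[S [U when e do [M id := expr] otherwise [U when e do [S [M id := expr]]]]]

S
U
when e do M otherwise U
when e do id := expr otherwise U
when e do id := expr otherwise when e do S
when e do id := expr otherwise when e do M
when e do id := expr otherwise when e do id := expr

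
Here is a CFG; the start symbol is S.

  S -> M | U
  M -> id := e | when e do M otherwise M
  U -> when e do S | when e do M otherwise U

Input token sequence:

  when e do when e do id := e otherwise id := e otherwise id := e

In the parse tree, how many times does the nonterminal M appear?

5

[S [M when e do [M when e do [M id := e] otherwise [M id := e]] otherwise [M id := e]]]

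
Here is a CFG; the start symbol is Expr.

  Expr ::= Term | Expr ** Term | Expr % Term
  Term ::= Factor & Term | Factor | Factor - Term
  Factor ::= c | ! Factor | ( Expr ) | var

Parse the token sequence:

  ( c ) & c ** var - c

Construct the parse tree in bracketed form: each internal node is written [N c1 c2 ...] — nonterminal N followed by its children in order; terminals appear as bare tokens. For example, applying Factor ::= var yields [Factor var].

[Expr [Expr [Term [Factor ( [Expr [Term [Factor c]]] )] & [Term [Factor c]]]] ** [Term [Factor var] - [Term [Factor c]]]]

Expr
Expr ** Term
Term ** Term
Factor & Term ** Term
( Expr ) & Term ** Term
( Term ) & Term ** Term
( Factor ) & Term ** Term
( c ) & Term ** Term
( c ) & Factor ** Term
( c ) & c ** Term
( c ) & c ** Factor - Term
( c ) & c ** var - Term
( c ) & c ** var - Factor
( c ) & c ** var - c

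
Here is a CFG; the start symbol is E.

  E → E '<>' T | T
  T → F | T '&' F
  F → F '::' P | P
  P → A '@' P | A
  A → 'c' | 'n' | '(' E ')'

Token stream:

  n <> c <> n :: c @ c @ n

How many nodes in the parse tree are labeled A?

[E [E [E [T [F [P [A n]]]]] <> [T [F [P [A c]]]]] <> [T [F [F [P [A n]]] :: [P [A c] @ [P [A c] @ [P [A n]]]]]]]

6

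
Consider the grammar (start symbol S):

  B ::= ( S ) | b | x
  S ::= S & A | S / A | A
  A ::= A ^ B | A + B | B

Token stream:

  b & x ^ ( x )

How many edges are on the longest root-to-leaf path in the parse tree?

[S [S [A [B b]]] & [A [A [B x]] ^ [B ( [S [A [B x]]] )]]]

6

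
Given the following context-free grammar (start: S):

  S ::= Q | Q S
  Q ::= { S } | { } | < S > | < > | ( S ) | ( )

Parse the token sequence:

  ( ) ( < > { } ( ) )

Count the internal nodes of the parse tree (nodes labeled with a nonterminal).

10

[S [Q ( )] [S [Q ( [S [Q < >] [S [Q { }] [S [Q ( )]]]] )]]]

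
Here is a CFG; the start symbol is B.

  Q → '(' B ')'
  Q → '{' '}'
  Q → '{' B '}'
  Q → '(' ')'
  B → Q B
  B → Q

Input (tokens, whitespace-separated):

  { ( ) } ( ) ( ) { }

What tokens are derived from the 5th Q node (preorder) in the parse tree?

[B [Q { [B [Q ( )]] }] [B [Q ( )] [B [Q ( )] [B [Q { }]]]]]

{ }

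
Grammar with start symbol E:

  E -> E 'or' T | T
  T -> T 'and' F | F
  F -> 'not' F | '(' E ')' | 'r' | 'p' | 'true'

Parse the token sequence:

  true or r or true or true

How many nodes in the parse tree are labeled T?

4

[E [E [E [E [T [F true]]] or [T [F r]]] or [T [F true]]] or [T [F true]]]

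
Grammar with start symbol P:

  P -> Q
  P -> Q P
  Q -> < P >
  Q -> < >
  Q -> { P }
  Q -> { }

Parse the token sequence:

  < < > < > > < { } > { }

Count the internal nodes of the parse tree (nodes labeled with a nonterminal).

[P [Q < [P [Q < >] [P [Q < >]]] >] [P [Q < [P [Q { }]] >] [P [Q { }]]]]

12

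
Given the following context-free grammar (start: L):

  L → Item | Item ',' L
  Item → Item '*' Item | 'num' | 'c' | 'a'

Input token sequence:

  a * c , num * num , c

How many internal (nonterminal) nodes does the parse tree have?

[L [Item [Item a] * [Item c]] , [L [Item [Item num] * [Item num]] , [L [Item c]]]]

10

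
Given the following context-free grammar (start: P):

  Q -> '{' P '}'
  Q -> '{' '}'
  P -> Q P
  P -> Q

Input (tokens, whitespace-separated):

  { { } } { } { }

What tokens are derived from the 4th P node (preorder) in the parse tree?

[P [Q { [P [Q { }]] }] [P [Q { }] [P [Q { }]]]]

{ }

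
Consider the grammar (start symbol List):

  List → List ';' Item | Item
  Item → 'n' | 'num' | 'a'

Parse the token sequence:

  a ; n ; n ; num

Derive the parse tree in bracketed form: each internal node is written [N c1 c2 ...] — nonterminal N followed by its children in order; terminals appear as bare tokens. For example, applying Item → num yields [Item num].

List
List ; Item
List ; Item ; Item
List ; Item ; Item ; Item
Item ; Item ; Item ; Item
a ; Item ; Item ; Item
a ; n ; Item ; Item
a ; n ; n ; Item
a ; n ; n ; num

[List [List [List [List [Item a]] ; [Item n]] ; [Item n]] ; [Item num]]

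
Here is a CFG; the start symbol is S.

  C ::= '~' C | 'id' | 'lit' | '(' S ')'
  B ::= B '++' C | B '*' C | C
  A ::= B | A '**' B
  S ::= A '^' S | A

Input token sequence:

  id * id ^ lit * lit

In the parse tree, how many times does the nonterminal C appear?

[S [A [B [B [C id]] * [C id]]] ^ [S [A [B [B [C lit]] * [C lit]]]]]

4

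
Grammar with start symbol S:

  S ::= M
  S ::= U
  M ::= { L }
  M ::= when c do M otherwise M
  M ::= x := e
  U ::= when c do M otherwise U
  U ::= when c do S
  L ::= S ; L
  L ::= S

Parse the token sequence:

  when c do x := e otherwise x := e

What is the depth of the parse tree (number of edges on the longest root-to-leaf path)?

[S [M when c do [M x := e] otherwise [M x := e]]]

3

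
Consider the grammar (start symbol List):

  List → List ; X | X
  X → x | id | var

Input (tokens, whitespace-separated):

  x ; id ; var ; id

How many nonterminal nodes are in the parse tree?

8

[List [List [List [List [X x]] ; [X id]] ; [X var]] ; [X id]]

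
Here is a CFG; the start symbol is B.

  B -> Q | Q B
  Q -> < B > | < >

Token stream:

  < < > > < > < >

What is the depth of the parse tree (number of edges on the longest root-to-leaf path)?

4

[B [Q < [B [Q < >]] >] [B [Q < >] [B [Q < >]]]]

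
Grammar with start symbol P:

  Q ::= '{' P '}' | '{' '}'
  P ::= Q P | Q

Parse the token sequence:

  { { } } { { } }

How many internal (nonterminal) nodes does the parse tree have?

[P [Q { [P [Q { }]] }] [P [Q { [P [Q { }]] }]]]

8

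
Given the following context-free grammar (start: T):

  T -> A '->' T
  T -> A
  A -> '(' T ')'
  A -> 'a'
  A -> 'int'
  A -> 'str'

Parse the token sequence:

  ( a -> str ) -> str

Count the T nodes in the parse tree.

[T [A ( [T [A a] -> [T [A str]]] )] -> [T [A str]]]

4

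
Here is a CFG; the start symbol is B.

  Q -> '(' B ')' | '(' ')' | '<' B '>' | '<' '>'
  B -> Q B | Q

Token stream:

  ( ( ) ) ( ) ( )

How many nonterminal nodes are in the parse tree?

8

[B [Q ( [B [Q ( )]] )] [B [Q ( )] [B [Q ( )]]]]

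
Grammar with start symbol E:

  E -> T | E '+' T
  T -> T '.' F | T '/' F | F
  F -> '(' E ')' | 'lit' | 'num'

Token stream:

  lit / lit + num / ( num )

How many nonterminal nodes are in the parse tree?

[E [E [T [T [F lit]] / [F lit]]] + [T [T [F num]] / [F ( [E [T [F num]]] )]]]

13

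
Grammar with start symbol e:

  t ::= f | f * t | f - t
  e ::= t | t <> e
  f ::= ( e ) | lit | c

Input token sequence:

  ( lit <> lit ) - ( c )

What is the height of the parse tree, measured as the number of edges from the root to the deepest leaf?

[e [t [f ( [e [t [f lit]] <> [e [t [f lit]]]] )] - [t [f ( [e [t [f c]]] )]]]]

7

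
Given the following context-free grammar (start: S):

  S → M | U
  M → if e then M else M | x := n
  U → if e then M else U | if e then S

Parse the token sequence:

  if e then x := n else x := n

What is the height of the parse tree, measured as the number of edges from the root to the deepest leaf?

3

[S [M if e then [M x := n] else [M x := n]]]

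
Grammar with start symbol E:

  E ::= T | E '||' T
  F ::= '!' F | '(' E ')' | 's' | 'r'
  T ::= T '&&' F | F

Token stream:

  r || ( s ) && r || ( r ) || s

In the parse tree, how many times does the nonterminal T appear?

[E [E [E [E [T [F r]]] || [T [T [F ( [E [T [F s]]] )]] && [F r]]] || [T [F ( [E [T [F r]]] )]]] || [T [F s]]]

7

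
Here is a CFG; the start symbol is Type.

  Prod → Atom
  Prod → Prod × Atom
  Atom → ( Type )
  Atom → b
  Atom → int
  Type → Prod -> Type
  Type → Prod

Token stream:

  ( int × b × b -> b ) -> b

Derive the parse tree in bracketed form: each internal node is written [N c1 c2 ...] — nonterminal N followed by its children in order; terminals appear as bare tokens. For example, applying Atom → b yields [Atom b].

Type
Prod -> Type
Atom -> Type
( Type ) -> Type
( Prod -> Type ) -> Type
( Prod × Atom -> Type ) -> Type
( Prod × Atom × Atom -> Type ) -> Type
( Atom × Atom × Atom -> Type ) -> Type
( int × Atom × Atom -> Type ) -> Type
( int × b × Atom -> Type ) -> Type
( int × b × b -> Type ) -> Type
( int × b × b -> Prod ) -> Type
( int × b × b -> Atom ) -> Type
( int × b × b -> b ) -> Type
( int × b × b -> b ) -> Prod
( int × b × b -> b ) -> Atom
( int × b × b -> b ) -> b

[Type [Prod [Atom ( [Type [Prod [Prod [Prod [Atom int]] × [Atom b]] × [Atom b]] -> [Type [Prod [Atom b]]]] )]] -> [Type [Prod [Atom b]]]]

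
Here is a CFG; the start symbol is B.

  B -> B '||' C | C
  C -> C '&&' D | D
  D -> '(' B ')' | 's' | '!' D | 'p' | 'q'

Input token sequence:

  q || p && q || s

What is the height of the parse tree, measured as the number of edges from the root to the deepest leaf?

[B [B [B [C [D q]]] || [C [C [D p]] && [D q]]] || [C [D s]]]

5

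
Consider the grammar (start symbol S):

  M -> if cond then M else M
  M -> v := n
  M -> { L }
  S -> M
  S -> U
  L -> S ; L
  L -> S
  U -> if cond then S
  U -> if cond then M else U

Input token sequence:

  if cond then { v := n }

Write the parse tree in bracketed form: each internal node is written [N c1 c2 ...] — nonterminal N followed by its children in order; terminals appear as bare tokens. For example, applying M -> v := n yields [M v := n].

S
U
if cond then S
if cond then M
if cond then { L }
if cond then { S }
if cond then { M }
if cond then { v := n }

[S [U if cond then [S [M { [L [S [M v := n]]] }]]]]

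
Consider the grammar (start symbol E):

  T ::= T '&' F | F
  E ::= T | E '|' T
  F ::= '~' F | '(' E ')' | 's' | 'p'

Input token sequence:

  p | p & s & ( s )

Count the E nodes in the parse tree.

3

[E [E [T [F p]]] | [T [T [T [F p]] & [F s]] & [F ( [E [T [F s]]] )]]]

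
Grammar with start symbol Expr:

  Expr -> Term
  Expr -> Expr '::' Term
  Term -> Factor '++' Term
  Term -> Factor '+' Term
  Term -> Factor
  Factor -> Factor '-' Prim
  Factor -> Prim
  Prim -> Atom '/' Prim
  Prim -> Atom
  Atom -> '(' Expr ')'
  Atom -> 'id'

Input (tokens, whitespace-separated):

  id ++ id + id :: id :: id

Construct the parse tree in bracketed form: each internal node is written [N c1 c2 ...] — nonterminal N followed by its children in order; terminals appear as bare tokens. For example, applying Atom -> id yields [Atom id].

[Expr [Expr [Expr [Term [Factor [Prim [Atom id]]] ++ [Term [Factor [Prim [Atom id]]] + [Term [Factor [Prim [Atom id]]]]]]] :: [Term [Factor [Prim [Atom id]]]]] :: [Term [Factor [Prim [Atom id]]]]]

Expr
Expr :: Term
Expr :: Term :: Term
Term :: Term :: Term
Factor ++ Term :: Term :: Term
Prim ++ Term :: Term :: Term
Atom ++ Term :: Term :: Term
id ++ Term :: Term :: Term
id ++ Factor + Term :: Term :: Term
id ++ Prim + Term :: Term :: Term
id ++ Atom + Term :: Term :: Term
id ++ id + Term :: Term :: Term
id ++ id + Factor :: Term :: Term
id ++ id + Prim :: Term :: Term
id ++ id + Atom :: Term :: Term
id ++ id + id :: Term :: Term
id ++ id + id :: Factor :: Term
id ++ id + id :: Prim :: Term
id ++ id + id :: Atom :: Term
id ++ id + id :: id :: Term
id ++ id + id :: id :: Factor
id ++ id + id :: id :: Prim
id ++ id + id :: id :: Atom
id ++ id + id :: id :: id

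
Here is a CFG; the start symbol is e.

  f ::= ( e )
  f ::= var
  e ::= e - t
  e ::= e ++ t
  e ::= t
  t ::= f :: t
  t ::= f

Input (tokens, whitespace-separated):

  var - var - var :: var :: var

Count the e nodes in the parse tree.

3

[e [e [e [t [f var]]] - [t [f var]]] - [t [f var] :: [t [f var] :: [t [f var]]]]]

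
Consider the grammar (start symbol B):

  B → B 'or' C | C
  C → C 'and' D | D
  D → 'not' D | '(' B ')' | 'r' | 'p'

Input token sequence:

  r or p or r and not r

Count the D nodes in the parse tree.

5

[B [B [B [C [D r]]] or [C [D p]]] or [C [C [D r]] and [D not [D r]]]]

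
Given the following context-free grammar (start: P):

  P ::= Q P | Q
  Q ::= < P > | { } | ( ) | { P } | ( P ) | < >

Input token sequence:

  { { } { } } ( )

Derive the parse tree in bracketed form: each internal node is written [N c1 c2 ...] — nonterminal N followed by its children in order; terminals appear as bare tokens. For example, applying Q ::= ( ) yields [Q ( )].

P
Q P
{ P } P
{ Q P } P
{ { } P } P
{ { } Q } P
{ { } { } } P
{ { } { } } Q
{ { } { } } ( )

[P [Q { [P [Q { }] [P [Q { }]]] }] [P [Q ( )]]]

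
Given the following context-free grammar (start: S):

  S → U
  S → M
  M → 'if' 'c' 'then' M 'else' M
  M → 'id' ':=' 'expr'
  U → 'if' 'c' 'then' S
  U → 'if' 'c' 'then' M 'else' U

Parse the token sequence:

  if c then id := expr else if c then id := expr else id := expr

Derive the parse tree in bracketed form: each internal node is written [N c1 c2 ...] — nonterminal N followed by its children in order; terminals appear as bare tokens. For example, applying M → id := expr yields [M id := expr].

S
M
if c then M else M
if c then id := expr else M
if c then id := expr else if c then M else M
if c then id := expr else if c then id := expr else M
if c then id := expr else if c then id := expr else id := expr

[S [M if c then [M id := expr] else [M if c then [M id := expr] else [M id := expr]]]]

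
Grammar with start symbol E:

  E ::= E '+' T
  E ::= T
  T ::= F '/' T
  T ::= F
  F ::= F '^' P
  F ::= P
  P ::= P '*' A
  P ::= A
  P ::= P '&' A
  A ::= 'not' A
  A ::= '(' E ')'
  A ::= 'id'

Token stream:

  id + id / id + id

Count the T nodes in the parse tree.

[E [E [E [T [F [P [A id]]]]] + [T [F [P [A id]]] / [T [F [P [A id]]]]]] + [T [F [P [A id]]]]]

4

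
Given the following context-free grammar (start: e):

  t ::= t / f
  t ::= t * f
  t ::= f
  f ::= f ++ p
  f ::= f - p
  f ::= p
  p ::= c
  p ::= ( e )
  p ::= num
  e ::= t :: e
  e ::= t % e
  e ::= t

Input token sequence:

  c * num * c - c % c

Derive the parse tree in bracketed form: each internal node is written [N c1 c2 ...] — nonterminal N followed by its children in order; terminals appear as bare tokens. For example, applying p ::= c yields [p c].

e
t % e
t * f % e
t * f * f % e
f * f * f % e
p * f * f % e
c * f * f % e
c * p * f % e
c * num * f % e
c * num * f - p % e
c * num * p - p % e
c * num * c - p % e
c * num * c - c % e
c * num * c - c % t
c * num * c - c % f
c * num * c - c % p
c * num * c - c % c

[e [t [t [t [f [p c]]] * [f [p num]]] * [f [f [p c]] - [p c]]] % [e [t [f [p c]]]]]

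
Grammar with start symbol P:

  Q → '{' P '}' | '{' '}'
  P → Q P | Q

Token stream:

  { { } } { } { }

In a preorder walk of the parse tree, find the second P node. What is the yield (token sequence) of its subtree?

{ }

[P [Q { [P [Q { }]] }] [P [Q { }] [P [Q { }]]]]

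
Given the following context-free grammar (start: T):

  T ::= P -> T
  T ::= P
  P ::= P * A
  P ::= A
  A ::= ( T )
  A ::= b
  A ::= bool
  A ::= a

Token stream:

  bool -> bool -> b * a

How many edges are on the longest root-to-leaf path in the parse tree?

6

[T [P [A bool]] -> [T [P [A bool]] -> [T [P [P [A b]] * [A a]]]]]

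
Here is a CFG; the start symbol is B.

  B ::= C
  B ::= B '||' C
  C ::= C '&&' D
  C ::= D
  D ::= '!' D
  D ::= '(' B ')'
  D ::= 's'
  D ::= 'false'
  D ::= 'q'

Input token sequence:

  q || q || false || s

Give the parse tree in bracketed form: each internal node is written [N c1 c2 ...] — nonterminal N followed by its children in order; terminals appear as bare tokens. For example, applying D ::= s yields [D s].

[B [B [B [B [C [D q]]] || [C [D q]]] || [C [D false]]] || [C [D s]]]

B
B || C
B || C || C
B || C || C || C
C || C || C || C
D || C || C || C
q || C || C || C
q || D || C || C
q || q || C || C
q || q || D || C
q || q || false || C
q || q || false || D
q || q || false || s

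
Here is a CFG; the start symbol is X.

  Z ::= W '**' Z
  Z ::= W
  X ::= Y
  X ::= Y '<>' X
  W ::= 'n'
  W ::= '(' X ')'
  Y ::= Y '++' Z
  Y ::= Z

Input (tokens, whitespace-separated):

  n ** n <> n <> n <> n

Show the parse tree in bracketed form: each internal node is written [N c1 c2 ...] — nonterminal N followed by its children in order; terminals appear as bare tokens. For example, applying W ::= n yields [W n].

X
Y <> X
Z <> X
W ** Z <> X
n ** Z <> X
n ** W <> X
n ** n <> X
n ** n <> Y <> X
n ** n <> Z <> X
n ** n <> W <> X
n ** n <> n <> X
n ** n <> n <> Y <> X
n ** n <> n <> Z <> X
n ** n <> n <> W <> X
n ** n <> n <> n <> X
n ** n <> n <> n <> Y
n ** n <> n <> n <> Z
n ** n <> n <> n <> W
n ** n <> n <> n <> n

[X [Y [Z [W n] ** [Z [W n]]]] <> [X [Y [Z [W n]]] <> [X [Y [Z [W n]]] <> [X [Y [Z [W n]]]]]]]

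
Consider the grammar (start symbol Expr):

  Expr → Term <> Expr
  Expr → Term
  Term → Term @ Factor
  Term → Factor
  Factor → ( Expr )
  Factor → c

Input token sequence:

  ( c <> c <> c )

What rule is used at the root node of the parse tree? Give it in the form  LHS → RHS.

Expr → Term

[Expr [Term [Factor ( [Expr [Term [Factor c]] <> [Expr [Term [Factor c]] <> [Expr [Term [Factor c]]]]] )]]]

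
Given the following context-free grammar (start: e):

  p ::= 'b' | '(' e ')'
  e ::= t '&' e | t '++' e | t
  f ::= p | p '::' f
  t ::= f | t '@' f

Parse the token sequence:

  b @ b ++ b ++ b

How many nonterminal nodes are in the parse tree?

[e [t [t [f [p b]]] @ [f [p b]]] ++ [e [t [f [p b]]] ++ [e [t [f [p b]]]]]]

15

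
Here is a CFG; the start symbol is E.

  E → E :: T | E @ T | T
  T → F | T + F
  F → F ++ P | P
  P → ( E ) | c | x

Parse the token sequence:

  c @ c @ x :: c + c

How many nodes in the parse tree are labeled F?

5

[E [E [E [E [T [F [P c]]]] @ [T [F [P c]]]] @ [T [F [P x]]]] :: [T [T [F [P c]]] + [F [P c]]]]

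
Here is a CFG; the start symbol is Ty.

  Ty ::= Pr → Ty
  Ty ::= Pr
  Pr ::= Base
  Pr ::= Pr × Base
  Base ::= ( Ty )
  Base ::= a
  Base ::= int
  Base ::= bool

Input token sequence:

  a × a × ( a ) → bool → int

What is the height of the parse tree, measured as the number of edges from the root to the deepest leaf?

6

[Ty [Pr [Pr [Pr [Base a]] × [Base a]] × [Base ( [Ty [Pr [Base a]]] )]] → [Ty [Pr [Base bool]] → [Ty [Pr [Base int]]]]]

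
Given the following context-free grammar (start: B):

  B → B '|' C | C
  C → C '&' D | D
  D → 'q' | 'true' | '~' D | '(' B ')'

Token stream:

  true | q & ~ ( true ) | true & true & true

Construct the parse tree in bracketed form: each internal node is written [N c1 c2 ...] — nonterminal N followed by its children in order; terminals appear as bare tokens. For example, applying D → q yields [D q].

[B [B [B [C [D true]]] | [C [C [D q]] & [D ~ [D ( [B [C [D true]]] )]]]] | [C [C [C [D true]] & [D true]] & [D true]]]

B
B | C
B | C | C
C | C | C
D | C | C
true | C | C
true | C & D | C
true | D & D | C
true | q & D | C
true | q & ~ D | C
true | q & ~ ( B ) | C
true | q & ~ ( C ) | C
true | q & ~ ( D ) | C
true | q & ~ ( true ) | C
true | q & ~ ( true ) | C & D
true | q & ~ ( true ) | C & D & D
true | q & ~ ( true ) | D & D & D
true | q & ~ ( true ) | true & D & D
true | q & ~ ( true ) | true & true & D
true | q & ~ ( true ) | true & true & true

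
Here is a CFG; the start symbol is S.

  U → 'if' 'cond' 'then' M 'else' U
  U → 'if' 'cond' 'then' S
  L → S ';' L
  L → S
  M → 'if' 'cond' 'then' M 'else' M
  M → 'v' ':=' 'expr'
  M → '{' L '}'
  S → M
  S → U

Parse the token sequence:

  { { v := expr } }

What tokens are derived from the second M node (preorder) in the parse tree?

[S [M { [L [S [M { [L [S [M v := expr]]] }]]] }]]

{ v := expr }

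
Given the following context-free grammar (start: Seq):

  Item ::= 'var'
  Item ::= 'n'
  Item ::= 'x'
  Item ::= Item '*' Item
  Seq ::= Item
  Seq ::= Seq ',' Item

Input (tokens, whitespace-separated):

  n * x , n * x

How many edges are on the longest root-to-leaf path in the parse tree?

[Seq [Seq [Item [Item n] * [Item x]]] , [Item [Item n] * [Item x]]]

4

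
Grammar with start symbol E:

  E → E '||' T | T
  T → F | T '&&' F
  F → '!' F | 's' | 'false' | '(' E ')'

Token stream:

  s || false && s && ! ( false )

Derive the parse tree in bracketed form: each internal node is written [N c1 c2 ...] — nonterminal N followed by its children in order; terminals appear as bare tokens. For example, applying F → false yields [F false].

[E [E [T [F s]]] || [T [T [T [F false]] && [F s]] && [F ! [F ( [E [T [F false]]] )]]]]

E
E || T
T || T
F || T
s || T
s || T && F
s || T && F && F
s || F && F && F
s || false && F && F
s || false && s && F
s || false && s && ! F
s || false && s && ! ( E )
s || false && s && ! ( T )
s || false && s && ! ( F )
s || false && s && ! ( false )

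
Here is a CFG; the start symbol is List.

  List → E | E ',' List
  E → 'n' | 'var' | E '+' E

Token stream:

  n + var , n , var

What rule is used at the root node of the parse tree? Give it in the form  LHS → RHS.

[List [E [E n] + [E var]] , [List [E n] , [List [E var]]]]

List → E ',' List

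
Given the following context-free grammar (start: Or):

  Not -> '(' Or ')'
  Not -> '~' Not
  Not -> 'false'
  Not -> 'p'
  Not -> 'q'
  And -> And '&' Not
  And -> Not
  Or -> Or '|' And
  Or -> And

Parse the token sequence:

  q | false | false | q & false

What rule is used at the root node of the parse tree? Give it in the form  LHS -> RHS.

Or -> Or '|' And

[Or [Or [Or [Or [And [Not q]]] | [And [Not false]]] | [And [Not false]]] | [And [And [Not q]] & [Not false]]]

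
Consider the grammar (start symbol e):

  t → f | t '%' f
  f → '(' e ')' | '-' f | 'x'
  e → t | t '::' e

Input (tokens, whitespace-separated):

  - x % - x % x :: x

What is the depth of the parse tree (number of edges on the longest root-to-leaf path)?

6

[e [t [t [t [f - [f x]]] % [f - [f x]]] % [f x]] :: [e [t [f x]]]]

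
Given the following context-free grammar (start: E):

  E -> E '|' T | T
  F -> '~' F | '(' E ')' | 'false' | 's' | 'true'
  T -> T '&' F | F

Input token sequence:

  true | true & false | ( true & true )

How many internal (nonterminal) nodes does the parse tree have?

16

[E [E [E [T [F true]]] | [T [T [F true]] & [F false]]] | [T [F ( [E [T [T [F true]] & [F true]]] )]]]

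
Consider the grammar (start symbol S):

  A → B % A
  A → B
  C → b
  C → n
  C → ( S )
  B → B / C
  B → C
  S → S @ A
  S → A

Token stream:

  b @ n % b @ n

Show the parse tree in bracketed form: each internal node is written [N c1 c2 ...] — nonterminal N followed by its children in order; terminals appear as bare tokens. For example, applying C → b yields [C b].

[S [S [S [A [B [C b]]]] @ [A [B [C n]] % [A [B [C b]]]]] @ [A [B [C n]]]]

S
S @ A
S @ A @ A
A @ A @ A
B @ A @ A
C @ A @ A
b @ A @ A
b @ B % A @ A
b @ C % A @ A
b @ n % A @ A
b @ n % B @ A
b @ n % C @ A
b @ n % b @ A
b @ n % b @ B
b @ n % b @ C
b @ n % b @ n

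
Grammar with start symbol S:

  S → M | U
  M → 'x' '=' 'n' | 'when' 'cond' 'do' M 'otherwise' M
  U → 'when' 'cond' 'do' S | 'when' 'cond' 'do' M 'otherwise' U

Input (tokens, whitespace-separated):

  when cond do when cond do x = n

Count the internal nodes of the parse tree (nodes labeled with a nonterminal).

[S [U when cond do [S [U when cond do [S [M x = n]]]]]]

6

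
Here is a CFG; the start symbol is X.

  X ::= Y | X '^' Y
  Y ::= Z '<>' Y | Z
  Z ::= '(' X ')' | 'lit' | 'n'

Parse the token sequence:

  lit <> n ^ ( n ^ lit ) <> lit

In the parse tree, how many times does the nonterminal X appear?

[X [X [Y [Z lit] <> [Y [Z n]]]] ^ [Y [Z ( [X [X [Y [Z n]]] ^ [Y [Z lit]]] )] <> [Y [Z lit]]]]

4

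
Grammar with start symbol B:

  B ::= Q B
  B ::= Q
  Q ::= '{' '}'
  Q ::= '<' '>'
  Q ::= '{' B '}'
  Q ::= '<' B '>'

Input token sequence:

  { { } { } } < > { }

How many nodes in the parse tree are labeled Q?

[B [Q { [B [Q { }] [B [Q { }]]] }] [B [Q < >] [B [Q { }]]]]

5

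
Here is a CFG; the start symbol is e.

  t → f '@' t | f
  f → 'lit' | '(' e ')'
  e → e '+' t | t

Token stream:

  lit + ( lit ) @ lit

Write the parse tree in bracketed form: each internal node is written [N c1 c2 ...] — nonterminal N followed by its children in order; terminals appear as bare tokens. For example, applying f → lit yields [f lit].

[e [e [t [f lit]]] + [t [f ( [e [t [f lit]]] )] @ [t [f lit]]]]

e
e + t
t + t
f + t
lit + t
lit + f @ t
lit + ( e ) @ t
lit + ( t ) @ t
lit + ( f ) @ t
lit + ( lit ) @ t
lit + ( lit ) @ f
lit + ( lit ) @ lit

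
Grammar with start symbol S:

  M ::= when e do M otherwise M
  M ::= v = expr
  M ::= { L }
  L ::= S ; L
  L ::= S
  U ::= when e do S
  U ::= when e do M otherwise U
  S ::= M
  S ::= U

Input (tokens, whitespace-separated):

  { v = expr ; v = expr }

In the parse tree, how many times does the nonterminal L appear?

2

[S [M { [L [S [M v = expr]] ; [L [S [M v = expr]]]] }]]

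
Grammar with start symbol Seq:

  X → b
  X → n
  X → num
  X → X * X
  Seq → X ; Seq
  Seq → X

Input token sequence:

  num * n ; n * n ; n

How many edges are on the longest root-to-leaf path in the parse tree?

4

[Seq [X [X num] * [X n]] ; [Seq [X [X n] * [X n]] ; [Seq [X n]]]]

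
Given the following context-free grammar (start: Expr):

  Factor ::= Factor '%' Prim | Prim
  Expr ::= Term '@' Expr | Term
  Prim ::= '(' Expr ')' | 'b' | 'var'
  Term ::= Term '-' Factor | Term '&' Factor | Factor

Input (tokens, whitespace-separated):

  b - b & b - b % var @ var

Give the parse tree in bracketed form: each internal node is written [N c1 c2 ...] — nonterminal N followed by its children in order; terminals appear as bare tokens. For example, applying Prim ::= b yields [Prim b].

[Expr [Term [Term [Term [Term [Factor [Prim b]]] - [Factor [Prim b]]] & [Factor [Prim b]]] - [Factor [Factor [Prim b]] % [Prim var]]] @ [Expr [Term [Factor [Prim var]]]]]

Expr
Term @ Expr
Term - Factor @ Expr
Term & Factor - Factor @ Expr
Term - Factor & Factor - Factor @ Expr
Factor - Factor & Factor - Factor @ Expr
Prim - Factor & Factor - Factor @ Expr
b - Factor & Factor - Factor @ Expr
b - Prim & Factor - Factor @ Expr
b - b & Factor - Factor @ Expr
b - b & Prim - Factor @ Expr
b - b & b - Factor @ Expr
b - b & b - Factor % Prim @ Expr
b - b & b - Prim % Prim @ Expr
b - b & b - b % Prim @ Expr
b - b & b - b % var @ Expr
b - b & b - b % var @ Term
b - b & b - b % var @ Factor
b - b & b - b % var @ Prim
b - b & b - b % var @ var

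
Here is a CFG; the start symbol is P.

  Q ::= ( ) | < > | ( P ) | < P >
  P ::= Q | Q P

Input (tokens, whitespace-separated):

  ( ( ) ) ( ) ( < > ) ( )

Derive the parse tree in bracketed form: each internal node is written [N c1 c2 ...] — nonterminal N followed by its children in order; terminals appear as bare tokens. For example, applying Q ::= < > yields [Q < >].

P
Q P
( P ) P
( Q ) P
( ( ) ) P
( ( ) ) Q P
( ( ) ) ( ) P
( ( ) ) ( ) Q P
( ( ) ) ( ) ( P ) P
( ( ) ) ( ) ( Q ) P
( ( ) ) ( ) ( < > ) P
( ( ) ) ( ) ( < > ) Q
( ( ) ) ( ) ( < > ) ( )

[P [Q ( [P [Q ( )]] )] [P [Q ( )] [P [Q ( [P [Q < >]] )] [P [Q ( )]]]]]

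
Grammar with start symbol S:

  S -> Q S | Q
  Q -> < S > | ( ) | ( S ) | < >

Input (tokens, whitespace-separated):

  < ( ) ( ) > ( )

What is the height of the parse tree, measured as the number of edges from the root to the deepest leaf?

5

[S [Q < [S [Q ( )] [S [Q ( )]]] >] [S [Q ( )]]]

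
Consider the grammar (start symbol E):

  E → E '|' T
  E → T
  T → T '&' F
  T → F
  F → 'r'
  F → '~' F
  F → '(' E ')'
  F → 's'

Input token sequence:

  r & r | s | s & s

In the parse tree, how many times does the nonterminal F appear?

5

[E [E [E [T [T [F r]] & [F r]]] | [T [F s]]] | [T [T [F s]] & [F s]]]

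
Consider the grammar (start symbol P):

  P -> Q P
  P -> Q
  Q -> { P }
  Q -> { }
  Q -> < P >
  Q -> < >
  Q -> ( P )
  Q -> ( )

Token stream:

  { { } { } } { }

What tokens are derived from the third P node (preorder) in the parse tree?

{ }

[P [Q { [P [Q { }] [P [Q { }]]] }] [P [Q { }]]]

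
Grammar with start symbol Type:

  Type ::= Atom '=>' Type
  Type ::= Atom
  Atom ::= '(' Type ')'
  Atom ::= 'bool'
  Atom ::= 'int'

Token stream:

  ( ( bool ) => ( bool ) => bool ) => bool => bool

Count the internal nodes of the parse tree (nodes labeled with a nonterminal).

[Type [Atom ( [Type [Atom ( [Type [Atom bool]] )] => [Type [Atom ( [Type [Atom bool]] )] => [Type [Atom bool]]]] )] => [Type [Atom bool] => [Type [Atom bool]]]]

16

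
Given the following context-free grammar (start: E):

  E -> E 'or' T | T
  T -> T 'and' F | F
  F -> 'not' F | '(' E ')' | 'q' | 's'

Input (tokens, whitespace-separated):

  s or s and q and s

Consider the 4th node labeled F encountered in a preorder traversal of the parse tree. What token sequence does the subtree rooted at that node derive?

s

[E [E [T [F s]]] or [T [T [T [F s]] and [F q]] and [F s]]]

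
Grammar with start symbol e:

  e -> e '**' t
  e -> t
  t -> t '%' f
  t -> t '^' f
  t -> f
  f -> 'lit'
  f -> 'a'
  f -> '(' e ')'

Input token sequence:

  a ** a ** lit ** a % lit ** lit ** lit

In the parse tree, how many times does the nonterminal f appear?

7

[e [e [e [e [e [e [t [f a]]] ** [t [f a]]] ** [t [f lit]]] ** [t [t [f a]] % [f lit]]] ** [t [f lit]]] ** [t [f lit]]]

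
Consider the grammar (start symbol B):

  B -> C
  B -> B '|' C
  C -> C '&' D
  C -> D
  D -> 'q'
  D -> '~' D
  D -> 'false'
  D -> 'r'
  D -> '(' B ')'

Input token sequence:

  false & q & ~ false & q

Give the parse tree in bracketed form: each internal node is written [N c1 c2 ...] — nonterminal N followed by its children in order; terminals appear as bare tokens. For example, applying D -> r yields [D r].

B
C
C & D
C & D & D
C & D & D & D
D & D & D & D
false & D & D & D
false & q & D & D
false & q & ~ D & D
false & q & ~ false & D
false & q & ~ false & q

[B [C [C [C [C [D false]] & [D q]] & [D ~ [D false]]] & [D q]]]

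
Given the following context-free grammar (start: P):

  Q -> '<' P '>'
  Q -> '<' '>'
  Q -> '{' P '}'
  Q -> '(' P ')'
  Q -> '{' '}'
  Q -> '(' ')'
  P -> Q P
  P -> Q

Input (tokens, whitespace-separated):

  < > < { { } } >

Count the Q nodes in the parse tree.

[P [Q < >] [P [Q < [P [Q { [P [Q { }]] }]] >]]]

4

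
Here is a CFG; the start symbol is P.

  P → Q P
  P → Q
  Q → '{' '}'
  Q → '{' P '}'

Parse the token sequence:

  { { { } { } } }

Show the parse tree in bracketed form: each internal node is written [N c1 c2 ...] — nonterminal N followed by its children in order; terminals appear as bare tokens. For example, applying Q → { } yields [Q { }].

P
Q
{ P }
{ Q }
{ { P } }
{ { Q P } }
{ { { } P } }
{ { { } Q } }
{ { { } { } } }

[P [Q { [P [Q { [P [Q { }] [P [Q { }]]] }]] }]]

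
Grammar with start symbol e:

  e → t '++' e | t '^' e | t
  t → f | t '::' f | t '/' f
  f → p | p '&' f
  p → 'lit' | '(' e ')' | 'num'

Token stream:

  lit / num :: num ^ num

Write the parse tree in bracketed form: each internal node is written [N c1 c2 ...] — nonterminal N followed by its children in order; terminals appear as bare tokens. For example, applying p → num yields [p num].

e
t ^ e
t :: f ^ e
t / f :: f ^ e
f / f :: f ^ e
p / f :: f ^ e
lit / f :: f ^ e
lit / p :: f ^ e
lit / num :: f ^ e
lit / num :: p ^ e
lit / num :: num ^ e
lit / num :: num ^ t
lit / num :: num ^ f
lit / num :: num ^ p
lit / num :: num ^ num

[e [t [t [t [f [p lit]]] / [f [p num]]] :: [f [p num]]] ^ [e [t [f [p num]]]]]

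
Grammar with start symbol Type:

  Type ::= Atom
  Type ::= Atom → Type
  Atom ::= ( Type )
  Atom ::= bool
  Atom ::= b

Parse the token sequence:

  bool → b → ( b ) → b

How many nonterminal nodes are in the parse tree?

[Type [Atom bool] → [Type [Atom b] → [Type [Atom ( [Type [Atom b]] )] → [Type [Atom b]]]]]

10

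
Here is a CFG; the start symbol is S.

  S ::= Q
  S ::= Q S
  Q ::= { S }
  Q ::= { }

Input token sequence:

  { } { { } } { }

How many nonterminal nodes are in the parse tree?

[S [Q { }] [S [Q { [S [Q { }]] }] [S [Q { }]]]]

8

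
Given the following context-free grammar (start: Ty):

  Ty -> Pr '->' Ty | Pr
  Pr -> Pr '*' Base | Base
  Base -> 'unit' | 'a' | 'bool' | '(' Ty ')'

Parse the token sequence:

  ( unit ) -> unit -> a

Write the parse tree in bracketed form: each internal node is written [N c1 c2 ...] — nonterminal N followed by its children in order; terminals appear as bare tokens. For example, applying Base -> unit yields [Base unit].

[Ty [Pr [Base ( [Ty [Pr [Base unit]]] )]] -> [Ty [Pr [Base unit]] -> [Ty [Pr [Base a]]]]]

Ty
Pr -> Ty
Base -> Ty
( Ty ) -> Ty
( Pr ) -> Ty
( Base ) -> Ty
( unit ) -> Ty
( unit ) -> Pr -> Ty
( unit ) -> Base -> Ty
( unit ) -> unit -> Ty
( unit ) -> unit -> Pr
( unit ) -> unit -> Base
( unit ) -> unit -> a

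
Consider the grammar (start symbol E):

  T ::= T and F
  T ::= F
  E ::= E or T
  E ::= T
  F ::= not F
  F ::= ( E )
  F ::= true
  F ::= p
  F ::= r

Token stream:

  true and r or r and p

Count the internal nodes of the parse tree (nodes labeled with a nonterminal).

10

[E [E [T [T [F true]] and [F r]]] or [T [T [F r]] and [F p]]]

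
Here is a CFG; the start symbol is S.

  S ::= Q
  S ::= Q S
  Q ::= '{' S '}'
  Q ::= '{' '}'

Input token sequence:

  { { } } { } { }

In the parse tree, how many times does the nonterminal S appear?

4

[S [Q { [S [Q { }]] }] [S [Q { }] [S [Q { }]]]]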